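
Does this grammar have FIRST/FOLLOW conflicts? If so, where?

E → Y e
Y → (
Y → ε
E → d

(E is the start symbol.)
Nullable non-terminals: Y.

Y: nullable alternative(s) Y → ε; FOLLOW(Y) = { 'e' }
  Y → (: FIRST \ {ε} = { '(' } — disjoint from FOLLOW(Y)
  Y → ε: FIRST \ {ε} = { } — this is the only nullable alternative, skip

E has no nullable alternative, so no FIRST/FOLLOW check is needed there.

No FIRST/FOLLOW conflicts found.

Answer: No FIRST/FOLLOW conflicts.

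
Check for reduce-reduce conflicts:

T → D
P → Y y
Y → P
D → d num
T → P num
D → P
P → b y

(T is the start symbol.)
A reduce-reduce conflict occurs when an LR(0) state has two complete items [A → α .] and [B → β .] — both call for a reduction, and with no lookahead the parser cannot choose between them.

Augment with T' → T and build the canonical LR(0) collection (I0 = CLOSURE({[T' → . T]}), then GOTO on every symbol after a dot until no new states appear). It has 11 states:
  I0: { [D → . P], [D → . d num], [P → . Y y], [P → . b y], [T → . D], [T → . P num], [T' → . T], [Y → . P] }  — shift
  I1: { [T → D .] }  — reduce
  I2: { [D → P .], [T → P . num], [Y → P .] }  — shift, 2 reduces
  I3: { [T' → T .] }  — accept
  I4: { [P → Y . y] }  — shift
  I5: { [P → b . y] }  — shift
  I6: { [D → d . num] }  — shift
  I7: { [D → d num .] }  — reduce
  I8: { [P → b y .] }  — reduce
  I9: { [P → Y y .] }  — reduce
  I10: { [T → P num .] }  — reduce

I2 contains complete items [D → P .], [Y → P .] — reduce-reduce conflict.

Answer: Yes — I2: [D → P .] vs [Y → P .]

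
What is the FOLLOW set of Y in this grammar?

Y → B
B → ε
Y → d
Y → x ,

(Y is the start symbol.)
{ $ }

Y is the start symbol, so $ ∈ FOLLOW(Y).
Y does not occur on any right-hand side.

Taking the union: FOLLOW(Y) = { $ }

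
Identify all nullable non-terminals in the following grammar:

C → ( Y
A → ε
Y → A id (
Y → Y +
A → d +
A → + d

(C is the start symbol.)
A non-terminal is nullable if it can derive ε (the empty string): either it has an ε-production, or it has a production whose right-hand side consists entirely of nullable non-terminals.

ε-productions: A → ε
So A is immediately nullable.
No further non-terminal can be added: every production for the remaining non-terminals contains a terminal or a non-nullable non-terminal.
Nullable = { 'A' }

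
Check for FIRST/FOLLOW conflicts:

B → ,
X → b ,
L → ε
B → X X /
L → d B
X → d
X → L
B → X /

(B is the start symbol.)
Yes. X → b ',' with FOLLOW(X) on { 'b' }; X → d with FOLLOW(X) on { 'd' }; L → d B with FOLLOW(L) on { 'd' }

Nullable non-terminals: L, X.
FIRST sets used below: FIRST(L) = { 'd', ε }

L: nullable alternative(s) L → ε; FOLLOW(L) = { '/', 'b', 'd' }
  L → ε: FIRST \ {ε} = { } — this is the only nullable alternative, skip
  L → d B: FIRST \ {ε} = { 'd' } — overlaps FOLLOW(L) on { 'd' }: CONFLICT

X: nullable alternative(s) X → L; FOLLOW(X) = { '/', 'b', 'd' }
  X → b ,: FIRST \ {ε} = { 'b' } — overlaps FOLLOW(X) on { 'b' }: CONFLICT
  X → d: FIRST \ {ε} = { 'd' } — overlaps FOLLOW(X) on { 'd' }: CONFLICT
  X → L: FIRST \ {ε} = { 'd' } — this is the only nullable alternative, skip

B has no nullable alternative, so no FIRST/FOLLOW check is needed there.

So the grammar has 3 FIRST/FOLLOW conflicts (marked CONFLICT above).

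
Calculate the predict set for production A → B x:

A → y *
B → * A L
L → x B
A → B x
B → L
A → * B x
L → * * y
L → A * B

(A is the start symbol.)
PREDICT(A → B x) = (FIRST(RHS) \ {ε}) ∪ (FOLLOW(A) if ε ∈ FIRST(RHS), i.e. RHS ⇒* ε)
FIRST(B) = { '*', 'x', 'y' }
FIRST(B x) = { '*', 'x', 'y' }
ε ∉ FIRST(B x), so FOLLOW(A) is not added.
PREDICT(A → B x) = { '*', 'x', 'y' }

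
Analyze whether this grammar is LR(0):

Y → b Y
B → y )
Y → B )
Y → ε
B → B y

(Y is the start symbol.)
No. Shift-reduce conflict between [Y → .] and [B → . y )]

Augment with Y' → Y and build the canonical LR(0) collection (I0 = CLOSURE({[Y' → . Y]}), then GOTO on every symbol after a dot until no new states appear). It has 9 states:
  I0: { [B → . B y], [B → . y )], [Y → . B )], [Y → . b Y], [Y → .], [Y' → . Y] }  — shift, reduce
  I1: { [B → B . y], [Y → B . )] }  — shift
  I2: { [Y' → Y .] }  — accept
  I3: { [B → . B y], [B → . y )], [Y → . B )], [Y → . b Y], [Y → .], [Y → b . Y] }  — shift, reduce
  I4: { [B → y . )] }  — shift
  I5: { [B → y ) .] }  — reduce
  I6: { [Y → b Y .] }  — reduce
  I7: { [Y → B ) .] }  — reduce
  I8: { [B → B y .] }  — reduce

Conflict in state I0:
  Shift-reduce conflict between [Y → .] and [B → . y )]
So the grammar is NOT LR(0).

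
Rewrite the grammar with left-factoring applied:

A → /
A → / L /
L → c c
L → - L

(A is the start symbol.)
Left-factoring transforms A → αβ₁ | αβ₂ into A → αA' and A' → β₁ | β₂
(α is the longest common prefix among the alternatives). Repeat until
no nonterminal has two alternatives with a common prefix.

Round 1: A has alternatives sharing prefix '/'. Introduce A': A → / A'
  Add: A' → ε
  Add: A' → L /

No remaining common prefixes — done.

Resulting grammar:
A → / A'
A' → ε
A' → L /
L → c c
L → - L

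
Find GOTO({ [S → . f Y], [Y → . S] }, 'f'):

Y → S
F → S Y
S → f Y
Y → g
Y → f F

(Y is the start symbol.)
{ [S → . f Y], [S → f . Y], [Y → . S], [Y → . f F], [Y → . g] }

GOTO(I, 'f') = CLOSURE({ [A → αX.β] : [A → α.Xβ] ∈ I, X = 'f' })

Items with dot before 'f', with the dot advanced:
  [S → . f Y] → [S → f . Y]
Closure of the advanced items:
  [S → f . Y] has the dot before Y: add [Y → . S], [Y → . g], [Y → . f F]
  [Y → . S] has the dot before S: add [S → . f Y]

GOTO = { [S → . f Y], [S → f . Y], [Y → . S], [Y → . f F], [Y → . g] }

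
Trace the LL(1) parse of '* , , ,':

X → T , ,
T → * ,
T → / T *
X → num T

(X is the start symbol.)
LL(1) parsing maintains a stack (initially the start symbol over $) and the input. At each step: if the stack top is a terminal, match it against the current input token; if it is a non-terminal N, replace it with the RHS of M[N, lookahead] (the unique production whose predict set contains the lookahead).

Stack is shown with the top on the left.

Stack      Input      Action
----------------------------
X $        * , , , $  output X → T , ,
T , , $    * , , , $  output T → * ,
* , , , $  * , , , $  match '*'
, , , $    , , , $    match ','
, , $      , , $      match ','
, $        , $        match ','
$          $          accept

The string is accepted.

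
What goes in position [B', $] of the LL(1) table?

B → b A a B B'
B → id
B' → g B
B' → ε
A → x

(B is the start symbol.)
To find M[B', $], we find productions for B' where $ is in the predict set (PREDICT(N → α) = (FIRST(α) \ {ε}) ∪ (FOLLOW(N) if α ⇒* ε)).

Relevant sets:
  FOLLOW(B') = { $, 'g' }

B' → g B: PREDICT = { 'g' }
B' → ε: PREDICT = { $, 'g' }
  $ is in predict set, so this production goes in M[B', $]

M[B', $] = B' → ε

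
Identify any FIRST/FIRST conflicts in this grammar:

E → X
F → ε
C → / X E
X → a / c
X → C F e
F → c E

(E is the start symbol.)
FIRST sets of the non-terminals at (or reachable through a nullable prefix from) the front of some alternative:
  FIRST(C) = { '/' }

Productions for F:
  F → ε: FIRST = { ε }
  F → c E: FIRST = { 'c' }
Productions for X:
  X → a / c: FIRST = { 'a' }
  X → C F e: FIRST = { '/' }
E, C have only one production, so no FIRST/FIRST conflict is possible there.

All alternatives of each non-terminal have pairwise disjoint FIRST sets.

Answer: No FIRST/FIRST conflicts.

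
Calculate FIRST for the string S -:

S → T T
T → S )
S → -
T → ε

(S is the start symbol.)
FIRST sets of the non-terminals involved (from the grammar, by fixed-point iteration):
  FIRST(S) = { ')', '-', ε }

To compute FIRST(S -), process the symbols left to right:
Symbol S is a non-terminal. Add FIRST(S) \ {ε} = { ')', '-' }
S is nullable (ε ∈ FIRST(S)), continue to the next symbol.
Symbol - is a terminal. Add '-' and stop.
FIRST(S -) = { ')', '-' }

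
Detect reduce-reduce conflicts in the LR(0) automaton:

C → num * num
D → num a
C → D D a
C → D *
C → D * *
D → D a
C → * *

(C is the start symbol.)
Yes — I12: [C → D D a .] vs [D → D a .]

Augment with C' → C and build the canonical LR(0) collection (I0 = CLOSURE({[C' → . C]}), then GOTO on every symbol after a dot until no new states appear). It has 15 states:
  I0: { [C → . * *], [C → . D * *], [C → . D *], [C → . D D a], [C → . num * num], [C' → . C], [D → . D a], [D → . num a] }  — shift
  I1: { [C → * . *] }  — shift
  I2: { [C' → C .] }  — accept
  I3: { [C → D . * *], [C → D . *], [C → D . D a], [D → . D a], [D → . num a], [D → D . a] }  — shift
  I4: { [C → num . * num], [D → num . a] }  — shift
  I5: { [C → num * . num] }  — shift
  I6: { [D → num a .] }  — reduce
  I7: { [C → num * num .] }  — reduce
  I8: { [C → D * . *], [C → D * .] }  — shift, reduce
  I9: { [C → D D . a], [D → D . a] }  — shift
  I10: { [D → D a .] }  — reduce
  I11: { [D → num . a] }  — shift
  I12: { [C → D D a .], [D → D a .] }  — 2 reduces
  I13: { [C → D * * .] }  — reduce
  I14: { [C → * * .] }  — reduce

I12 contains complete items [C → D D a .], [D → D a .] — reduce-reduce conflict.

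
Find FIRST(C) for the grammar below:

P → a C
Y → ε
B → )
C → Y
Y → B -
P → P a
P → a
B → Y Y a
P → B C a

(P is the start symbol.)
To compute FIRST(C), examine every production with C on the left-hand side, reading each right-hand side left to right until a non-nullable symbol is reached.

FIRST sets of the other non-terminals involved (by the same procedure, iterated to a fixed point):
  FIRST(Y) = { ')', 'a', ε }

From C → Y:
  - Y is a non-terminal: add FIRST(Y) \ {ε} = { ')', 'a' }
    Y is nullable and nothing follows, so the whole right-hand side can vanish: ε ∈ FIRST(C)

Collecting: FIRST(C) = { ')', 'a', ε }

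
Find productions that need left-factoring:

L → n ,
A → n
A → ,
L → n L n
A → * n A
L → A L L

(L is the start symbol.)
Yes, L has productions with common prefix 'n'

Left-factoring is needed when two productions for the same non-terminal
share a common prefix on the right-hand side.

Productions for L:
  L → n ,
  L → n L n
  L → A L L
Productions for A:
  A → n
  A → ,
  A → * n A

Found common prefix 'n' in productions for L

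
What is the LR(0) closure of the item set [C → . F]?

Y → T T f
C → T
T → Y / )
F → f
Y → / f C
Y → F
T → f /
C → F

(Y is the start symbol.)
{ [C → . F], [F → . f] }

Start with: [C → . F]
  [C → . F] has the dot before F: add [F → . f]
No further items can be added.

CLOSURE = { [C → . F], [F → . f] }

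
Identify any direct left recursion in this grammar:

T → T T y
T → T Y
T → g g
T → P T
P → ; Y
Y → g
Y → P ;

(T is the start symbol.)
Yes, T is left-recursive

T → T T y: LEFT RECURSIVE (starts with T)
T → T Y: LEFT RECURSIVE (starts with T)
T → g g: starts with g
T → P T: starts with P
P → ; Y: starts with ';'
Y → g: starts with g
Y → P ;: starts with P

The grammar has direct left recursion on: T.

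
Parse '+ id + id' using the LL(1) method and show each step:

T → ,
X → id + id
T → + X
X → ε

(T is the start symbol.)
Stack is shown with the top on the left.

Stack      Input        Action
------------------------------
T $        + id + id $  output T → + X
+ X $      + id + id $  match '+'
X $        id + id $    output X → id + id
id + id $  id + id $    match 'id'
+ id $     + id $       match '+'
id $       id $         match 'id'
$          $            accept

The string is accepted.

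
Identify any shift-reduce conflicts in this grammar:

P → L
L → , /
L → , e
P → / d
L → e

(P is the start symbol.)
A shift-reduce conflict occurs when an LR(0) state has both:
  - a complete (reduce) item [A → α .] (dot at the end), and
  - a shift item [B → β . c γ] (dot before a terminal).

Augment with P' → P and build the canonical LR(0) collection (I0 = CLOSURE({[P' → . P]}), then GOTO on every symbol after a dot until no new states appear). It has 9 states:
  I0: { [L → . , /], [L → . , e], [L → . e], [P → . / d], [P → . L], [P' → . P] }  — shift
  I1: { [L → , . /], [L → , . e] }  — shift
  I2: { [P → / . d] }  — shift
  I3: { [P → L .] }  — reduce
  I4: { [P' → P .] }  — accept
  I5: { [L → e .] }  — reduce
  I6: { [P → / d .] }  — reduce
  I7: { [L → , / .] }  — reduce
  I8: { [L → , e .] }  — reduce

No state contains both a complete item and a shift item.

Answer: No shift-reduce conflicts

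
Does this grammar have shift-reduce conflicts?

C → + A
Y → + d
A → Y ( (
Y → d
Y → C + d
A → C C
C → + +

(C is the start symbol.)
Yes — I3: [C → + + .] vs [C → . + +]

A shift-reduce conflict occurs when an LR(0) state has both:
  - a complete (reduce) item [A → α .] (dot at the end), and
  - a shift item [B → β . c γ] (dot before a terminal).

Augment with C' → C and build the canonical LR(0) collection (I0 = CLOSURE({[C' → . C]}), then GOTO on every symbol after a dot until no new states appear). It has 14 states:
  I0: { [C → . + +], [C → . + A], [C' → . C] }  — shift
  I1: { [A → . C C], [A → . Y ( (], [C → + . +], [C → + . A], [C → . + +], [C → . + A], [Y → . + d], [Y → . C + d], [Y → . d] }  — shift
  I2: { [C' → C .] }  — accept
  I3: { [A → . C C], [A → . Y ( (], [C → + + .], [C → + . +], [C → + . A], [C → . + +], [C → . + A], [Y → + . d], [Y → . + d], [Y → . C + d], [Y → . d] }  — shift, reduce
  I4: { [C → + A .] }  — reduce
  I5: { [A → C . C], [C → . + +], [C → . + A], [Y → C . + d] }  — shift
  I6: { [A → Y . ( (] }  — shift
  I7: { [Y → d .] }  — reduce
  I8: { [A → Y ( . (] }  — shift
  I9: { [A → Y ( ( .] }  — reduce
  I10: { [A → . C C], [A → . Y ( (], [C → + . +], [C → + . A], [C → . + +], [C → . + A], [Y → . + d], [Y → . C + d], [Y → . d], [Y → C + . d] }  — shift
  I11: { [A → C C .] }  — reduce
  I12: { [Y → C + d .], [Y → d .] }  — 2 reduces
  I13: { [Y → + d .], [Y → d .] }  — 2 reduces

I3 contains reduce item [C → + + .] and shift items [C → . + +], [C → + . +], [C → . + A], [Y → . + d], [Y → + . d], [Y → . d] — shift-reduce conflict.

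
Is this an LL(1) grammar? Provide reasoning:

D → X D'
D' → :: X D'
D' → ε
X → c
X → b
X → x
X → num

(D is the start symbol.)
Yes, the grammar is LL(1).

A grammar is LL(1) if for each non-terminal N with multiple productions, the predict sets of those productions are pairwise disjoint, where PREDICT(N → α) = (FIRST(α) \ {ε}) ∪ (FOLLOW(N) if α ⇒* ε).

Relevant sets:
  FOLLOW(D') = { $ }

For D':
  PREDICT(D' → :: X D') = { '::' }
  PREDICT(D' → ε) = { $ }
For X:
  PREDICT(X → c) = { 'c' }
  PREDICT(X → b) = { 'b' }
  PREDICT(X → x) = { 'x' }
  PREDICT(X → num) = { 'num' }
D has a single production, so nothing to check there.

All predict sets are disjoint. The grammar IS LL(1).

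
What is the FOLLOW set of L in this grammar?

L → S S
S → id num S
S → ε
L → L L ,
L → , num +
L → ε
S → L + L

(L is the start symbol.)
To compute FOLLOW(L), find every occurrence of L on a right-hand side N → α L β: add FIRST(β) \ {ε}, and if β is empty or nullable also add FOLLOW(N). Iterate to a fixed point.

L is the start symbol, so $ ∈ FOLLOW(L).
In L → L L ,: L is followed by L ',', add FIRST(L ',') \ {ε} = { '+', ',', 'id' }
In L → L L ,: L is followed by ',', add FIRST(',') \ {ε} = { ',' }
In S → L + L: L is followed by '+' L, add FIRST('+' L) \ {ε} = { '+' }
In S → L + L: L is at the end, add FOLLOW(S)

The FOLLOW sets referred to above (computed the same way, to a fixed point):
  FOLLOW(S) = { $, '+', ',', 'id' }

Taking the union: FOLLOW(L) = { $, '+', ',', 'id' }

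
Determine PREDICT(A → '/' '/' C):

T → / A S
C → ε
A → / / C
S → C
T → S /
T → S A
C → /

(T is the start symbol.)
PREDICT(A → '/' '/' C) = (FIRST(RHS) \ {ε}) ∪ (FOLLOW(A) if ε ∈ FIRST(RHS), i.e. RHS ⇒* ε)
FIRST('/' '/' C) = { '/' }
ε ∉ FIRST('/' '/' C), so FOLLOW(A) is not added.
PREDICT(A → '/' '/' C) = { '/' }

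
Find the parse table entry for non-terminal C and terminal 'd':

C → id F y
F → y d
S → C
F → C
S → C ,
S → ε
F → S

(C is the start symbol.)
Empty (error entry)

To find M[C, 'd'], we find productions for C where 'd' is in the predict set (PREDICT(N → α) = (FIRST(α) \ {ε}) ∪ (FOLLOW(N) if α ⇒* ε)).

C → id F y: PREDICT = { 'id' }

M[C, 'd'] is empty (no production applies)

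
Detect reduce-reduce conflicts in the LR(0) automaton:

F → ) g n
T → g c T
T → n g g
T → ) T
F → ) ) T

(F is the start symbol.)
No reduce-reduce conflicts

Augment with F' → F and build the canonical LR(0) collection (I0 = CLOSURE({[F' → . F]}), then GOTO on every symbol after a dot until no new states appear). It has 15 states:
  I0: { [F → . ) ) T], [F → . ) g n], [F' → . F] }  — shift
  I1: { [F → ) . ) T], [F → ) . g n] }  — shift
  I2: { [F' → F .] }  — accept
  I3: { [F → ) ) . T], [T → . ) T], [T → . g c T], [T → . n g g] }  — shift
  I4: { [F → ) g . n] }  — shift
  I5: { [F → ) g n .] }  — reduce
  I6: { [T → ) . T], [T → . ) T], [T → . g c T], [T → . n g g] }  — shift
  I7: { [F → ) ) T .] }  — reduce
  I8: { [T → g . c T] }  — shift
  I9: { [T → n . g g] }  — shift
  I10: { [T → n g . g] }  — shift
  I11: { [T → n g g .] }  — reduce
  I12: { [T → . ) T], [T → . g c T], [T → . n g g], [T → g c . T] }  — shift
  I13: { [T → g c T .] }  — reduce
  I14: { [T → ) T .] }  — reduce

No state contains more than one complete item.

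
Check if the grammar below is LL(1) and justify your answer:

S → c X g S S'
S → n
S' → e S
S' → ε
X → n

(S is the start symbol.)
No. Predict set conflict for S': { 'e' }

A grammar is LL(1) if for each non-terminal N with multiple productions, the predict sets of those productions are pairwise disjoint, where PREDICT(N → α) = (FIRST(α) \ {ε}) ∪ (FOLLOW(N) if α ⇒* ε).

Relevant sets:
  FOLLOW(S') = { $, 'e' }

For S:
  PREDICT(S → c X g S S') = { 'c' }
  PREDICT(S → n) = { 'n' }
For S':
  PREDICT(S' → e S) = { 'e' }
  PREDICT(S' → ε) = { $, 'e' }
X has a single production, so nothing to check there.

Conflict found: Predict set conflict for S': { 'e' }
The grammar is NOT LL(1).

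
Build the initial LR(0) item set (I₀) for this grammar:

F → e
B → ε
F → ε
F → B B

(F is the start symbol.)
First, augment the grammar with F' → F
I₀ = CLOSURE({ [F' → . F] }):
  [F' → . F] has the dot before F: add [F → . e], [F → .], [F → . B B]
  [F → . B B] has the dot before B: add [B → .]
No further items can be added.

I₀ = { [B → .], [F → . B B], [F → . e], [F → .], [F' → . F] }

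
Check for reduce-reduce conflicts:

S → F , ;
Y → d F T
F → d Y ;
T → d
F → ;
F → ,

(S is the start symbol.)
No reduce-reduce conflicts

A reduce-reduce conflict occurs when an LR(0) state has two complete items [A → α .] and [B → β .] — both call for a reduction, and with no lookahead the parser cannot choose between them.

Augment with S' → S and build the canonical LR(0) collection (I0 = CLOSURE({[S' → . S]}), then GOTO on every symbol after a dot until no new states appear). It has 14 states:
  I0: { [F → . ,], [F → . ;], [F → . d Y ;], [S → . F , ;], [S' → . S] }  — shift
  I1: { [F → , .] }  — reduce
  I2: { [F → ; .] }  — reduce
  I3: { [S → F . , ;] }  — shift
  I4: { [S' → S .] }  — accept
  I5: { [F → d . Y ;], [Y → . d F T] }  — shift
  I6: { [F → d Y . ;] }  — shift
  I7: { [F → . ,], [F → . ;], [F → . d Y ;], [Y → d . F T] }  — shift
  I8: { [T → . d], [Y → d F . T] }  — shift
  I9: { [Y → d F T .] }  — reduce
  I10: { [T → d .] }  — reduce
  I11: { [F → d Y ; .] }  — reduce
  I12: { [S → F , . ;] }  — shift
  I13: { [S → F , ; .] }  — reduce

No state contains more than one complete item.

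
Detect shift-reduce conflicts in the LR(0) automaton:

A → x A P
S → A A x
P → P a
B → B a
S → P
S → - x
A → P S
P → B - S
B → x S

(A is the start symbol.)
Yes — I7: [S → P .] vs [A → . x A P]; I14: [A → x A P .] vs [A → . x A P]

A shift-reduce conflict occurs when an LR(0) state has both:
  - a complete (reduce) item [A → α .] (dot at the end), and
  - a shift item [B → β . c γ] (dot before a terminal).

Augment with A' → A and build the canonical LR(0) collection (I0 = CLOSURE({[A' → . A]}), then GOTO on every symbol after a dot until no new states appear). It has 19 states:
  I0: { [A → . P S], [A → . x A P], [A' → . A], [B → . B a], [B → . x S], [P → . B - S], [P → . P a] }  — shift
  I1: { [A' → A .] }  — accept
  I2: { [B → B . a], [P → B . - S] }  — shift
  I3: { [A → . P S], [A → . x A P], [A → P . S], [B → . B a], [B → . x S], [P → . B - S], [P → . P a], [P → P . a], [S → . - x], [S → . A A x], [S → . P] }  — shift
  I4: { [A → . P S], [A → . x A P], [A → x . A P], [B → . B a], [B → . x S], [B → x . S], [P → . B - S], [P → . P a], [S → . - x], [S → . A A x], [S → . P] }  — shift
  I5: { [S → - . x] }  — shift
  I6: { [A → . P S], [A → . x A P], [A → x A . P], [B → . B a], [B → . x S], [P → . B - S], [P → . P a], [S → A . A x] }  — shift
  I7: { [A → . P S], [A → . x A P], [A → P . S], [B → . B a], [B → . x S], [P → . B - S], [P → . P a], [P → P . a], [S → . - x], [S → . A A x], [S → . P], [S → P .] }  — shift, reduce
  I8: { [B → x S .] }  — reduce
  I9: { [A → . P S], [A → . x A P], [B → . B a], [B → . x S], [P → . B - S], [P → . P a], [S → A . A x] }  — shift
  I10: { [A → P S .] }  — reduce
  I11: { [P → P a .] }  — reduce
  I12: { [S → A A . x] }  — shift
  I13: { [S → A A x .] }  — reduce
  I14: { [A → . P S], [A → . x A P], [A → P . S], [A → x A P .], [B → . B a], [B → . x S], [P → . B - S], [P → . P a], [P → P . a], [S → . - x], [S → . A A x], [S → . P] }  — shift, reduce
  I15: { [S → - x .] }  — reduce
  I16: { [A → . P S], [A → . x A P], [B → . B a], [B → . x S], [P → . B - S], [P → . P a], [P → B - . S], [S → . - x], [S → . A A x], [S → . P] }  — shift
  I17: { [B → B a .] }  — reduce
  I18: { [P → B - S .] }  — reduce

I7 contains reduce item [S → P .] and shift items [A → . x A P], [B → . x S], [P → P . a], [S → . - x] — shift-reduce conflict.
I14 contains reduce item [A → x A P .] and shift items [A → . x A P], [B → . x S], [P → P . a], [S → . - x] — shift-reduce conflict.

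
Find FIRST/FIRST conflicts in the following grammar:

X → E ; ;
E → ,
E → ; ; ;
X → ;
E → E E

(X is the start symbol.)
A FIRST/FIRST conflict occurs when two productions N → α and N → β for the same non-terminal have FIRST(α) ∩ FIRST(β) ≠ ∅ (with ε ∈ FIRST of a nullable right-hand side, so two nullable alternatives also conflict).

FIRST sets of the non-terminals at (or reachable through a nullable prefix from) the front of some alternative:
  FIRST(E) = { ',', ';' }

Productions for X:
  X → E ; ;: FIRST = { ',', ';' }
  X → ;: FIRST = { ';' }
Productions for E:
  E → ,: FIRST = { ',' }
  E → ; ; ;: FIRST = { ';' }
  E → E E: FIRST = { ',', ';' }

Conflict for X: X → E ; ; and X → ;
  Overlap: { ';' }
Conflict for E: E → , and E → E E
  Overlap: { ',' }
Conflict for E: E → ; ; ; and E → E E
  Overlap: { ';' }

Answer: Yes. X → E ';' ';' / X → ';' on { ';' }; E → ',' / E → E E on { ',' }; E → ';' ';' ';' / E → E E on { ';' }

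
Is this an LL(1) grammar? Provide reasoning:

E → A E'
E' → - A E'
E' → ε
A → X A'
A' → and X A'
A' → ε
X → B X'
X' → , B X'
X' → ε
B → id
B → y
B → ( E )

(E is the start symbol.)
Relevant sets:
  FOLLOW(E') = { $, ')' }
  FOLLOW(A') = { $, ')', '-' }
  FOLLOW(X') = { $, ')', '-', 'and' }

For E':
  PREDICT(E' → '-' A E') = { '-' }
  PREDICT(E' → ε) = { $, ')' }
For A':
  PREDICT(A' → and X A') = { 'and' }
  PREDICT(A' → ε) = { $, ')', '-' }
For X':
  PREDICT(X' → ',' B X') = { ',' }
  PREDICT(X' → ε) = { $, ')', '-', 'and' }
For B:
  PREDICT(B → id) = { 'id' }
  PREDICT(B → y) = { 'y' }
  PREDICT(B → '(' E ')') = { '(' }
E, A, X have a single production, so nothing to check there.

All predict sets are disjoint. The grammar IS LL(1).

Answer: Yes, the grammar is LL(1).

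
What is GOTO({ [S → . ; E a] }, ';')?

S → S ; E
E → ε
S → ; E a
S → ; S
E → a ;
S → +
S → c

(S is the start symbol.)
{ [E → . a ;], [E → .], [S → ; . E a] }

GOTO(I, ';') = CLOSURE({ [A → αX.β] : [A → α.Xβ] ∈ I, X = ';' })

Items with dot before ';', with the dot advanced:
  [S → . ; E a] → [S → ; . E a]
Closure of the advanced items:
  [S → ; . E a] has the dot before E: add [E → .], [E → . a ;]

GOTO = { [E → . a ;], [E → .], [S → ; . E a] }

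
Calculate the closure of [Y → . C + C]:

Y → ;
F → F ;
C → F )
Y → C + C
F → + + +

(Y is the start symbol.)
{ [C → . F )], [F → . + + +], [F → . F ;], [Y → . C + C] }

To compute CLOSURE, for each item [A → α.Bβ] where B is a non-terminal, add [B → .γ] for all productions B → γ; repeat for the newly added items until nothing changes.

Start with: [Y → . C + C]
  [Y → . C + C] has the dot before C: add [C → . F )]
  [C → . F )] has the dot before F: add [F → . F ;], [F → . + + +]
No further items can be added.

CLOSURE = { [C → . F )], [F → . + + +], [F → . F ;], [Y → . C + C] }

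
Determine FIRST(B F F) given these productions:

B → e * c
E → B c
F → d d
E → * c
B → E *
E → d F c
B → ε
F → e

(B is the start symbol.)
{ '*', 'c', 'd', 'e' }

FIRST sets of the non-terminals involved (from the grammar, by fixed-point iteration):
  FIRST(B) = { '*', 'c', 'd', 'e', ε }
  FIRST(F) = { 'd', 'e' }

To compute FIRST(B F F), process the symbols left to right:
Symbol B is a non-terminal. Add FIRST(B) \ {ε} = { '*', 'c', 'd', 'e' }
B is nullable (ε ∈ FIRST(B)), continue to the next symbol.
Symbol F is a non-terminal. Add FIRST(F) \ {ε} = { 'd', 'e' }
F is not nullable (ε ∉ FIRST(F)), so stop here.
FIRST(B F F) = { '*', 'c', 'd', 'e' }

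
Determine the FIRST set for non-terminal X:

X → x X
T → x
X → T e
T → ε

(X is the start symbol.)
FIRST sets of the other non-terminals involved (by the same procedure, iterated to a fixed point):
  FIRST(T) = { 'x', ε }

From X → x X:
  - x is a terminal: add 'x' and stop
From X → T e:
  - T is a non-terminal: add FIRST(T) \ {ε} = { 'x' }
    T is nullable, so continue to the next symbol
  - e is a terminal: add 'e' and stop

Collecting: FIRST(X) = { 'e', 'x' }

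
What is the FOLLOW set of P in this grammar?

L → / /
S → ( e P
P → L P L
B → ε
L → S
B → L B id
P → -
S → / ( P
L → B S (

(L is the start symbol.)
{ $, '(', '-', '/', 'id' }

To compute FOLLOW(P), find every occurrence of P on a right-hand side N → α P β: add FIRST(β) \ {ε}, and if β is empty or nullable also add FOLLOW(N). Iterate to a fixed point.

In S → ( e P: P is at the end, add FOLLOW(S)
In P → L P L: P is followed by L, add FIRST(L) \ {ε} = { '(', '/' }
In S → / ( P: P is at the end, add FOLLOW(S)

The FOLLOW sets referred to above (computed the same way, to a fixed point):
  FOLLOW(S) = { $, '(', '-', '/', 'id' }

Taking the union: FOLLOW(P) = { $, '(', '-', '/', 'id' }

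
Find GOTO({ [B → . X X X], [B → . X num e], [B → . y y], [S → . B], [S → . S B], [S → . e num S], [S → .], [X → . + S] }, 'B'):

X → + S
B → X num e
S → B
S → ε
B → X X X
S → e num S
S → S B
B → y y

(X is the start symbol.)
GOTO(I, 'B') = CLOSURE({ [A → αX.β] : [A → α.Xβ] ∈ I, X = 'B' })

Items with dot before 'B', with the dot advanced:
  [S → . B] → [S → B .]
Closure adds nothing (no advanced item has the dot before a non-terminal).

GOTO = { [S → B .] }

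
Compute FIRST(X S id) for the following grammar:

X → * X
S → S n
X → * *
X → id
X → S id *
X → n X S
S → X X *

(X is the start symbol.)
FIRST sets of the non-terminals involved (from the grammar, by fixed-point iteration):
  FIRST(X) = { '*', 'id', 'n' }

To compute FIRST(X S id), process the symbols left to right:
Symbol X is a non-terminal. Add FIRST(X) \ {ε} = { '*', 'id', 'n' }
X is not nullable (ε ∉ FIRST(X)), so stop here.
FIRST(X S id) = { '*', 'id', 'n' }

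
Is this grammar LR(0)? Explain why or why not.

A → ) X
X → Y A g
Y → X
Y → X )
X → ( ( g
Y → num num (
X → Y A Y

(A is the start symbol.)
No. Shift-reduce conflict between [A → ) X .] and [Y → X . )]

A grammar is LR(0) if no state in the canonical LR(0) collection has:
  - both a shift item (dot before a terminal) and a complete item (shift-reduce conflict), or
  - two or more complete items (reduce-reduce conflict; the accept item [A' → A .] counts as a complete item here).

Augment with A' → A and build the canonical LR(0) collection (I0 = CLOSURE({[A' → . A]}), then GOTO on every symbol after a dot until no new states appear). It has 16 states:
  I0: { [A → . ) X], [A' → . A] }  — shift
  I1: { [A → ) . X], [X → . ( ( g], [X → . Y A Y], [X → . Y A g], [Y → . X )], [Y → . X], [Y → . num num (] }  — shift
  I2: { [A' → A .] }  — accept
  I3: { [X → ( . ( g] }  — shift
  I4: { [A → ) X .], [Y → X . )], [Y → X .] }  — shift, 2 reduces
  I5: { [A → . ) X], [X → Y . A Y], [X → Y . A g] }  — shift
  I6: { [Y → num . num (] }  — shift
  I7: { [Y → num num . (] }  — shift
  I8: { [Y → num num ( .] }  — reduce
  I9: { [X → . ( ( g], [X → . Y A Y], [X → . Y A g], [X → Y A . Y], [X → Y A . g], [Y → . X )], [Y → . X], [Y → . num num (] }  — shift
  I10: { [Y → X . )], [Y → X .] }  — shift, reduce
  I11: { [A → . ) X], [X → Y . A Y], [X → Y . A g], [X → Y A Y .] }  — shift, reduce
  I12: { [X → Y A g .] }  — reduce
  I13: { [Y → X ) .] }  — reduce
  I14: { [X → ( ( . g] }  — shift
  I15: { [X → ( ( g .] }  — reduce

Conflict in state I4:
  Shift-reduce conflict between [A → ) X .] and [Y → X . )]
So the grammar is NOT LR(0).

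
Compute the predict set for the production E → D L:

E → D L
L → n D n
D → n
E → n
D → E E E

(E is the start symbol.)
PREDICT(E → D L) = (FIRST(RHS) \ {ε}) ∪ (FOLLOW(E) if ε ∈ FIRST(RHS), i.e. RHS ⇒* ε)
FIRST(D) = { 'n' }
FIRST(D L) = { 'n' }
ε ∉ FIRST(D L), so FOLLOW(E) is not added.
PREDICT(E → D L) = { 'n' }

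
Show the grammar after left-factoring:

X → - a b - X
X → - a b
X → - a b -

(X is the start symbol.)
X → - a b X'
X' → - X''
X'' → X
X'' → ε
X' → ε

Left-factoring transforms A → αβ₁ | αβ₂ into A → αA' and A' → β₁ | β₂
(α is the longest common prefix among the alternatives). Repeat until
no nonterminal has two alternatives with a common prefix.

Round 1: X has alternatives sharing prefix '- a b'. Introduce X': X → - a b X'
  Add: X' → - X
  Add: X' → ε
  Add: X' → -

Round 2: X' has alternatives sharing prefix '-'. Introduce X'': X' → - X''
  Add: X'' → X
  Add: X'' → ε

No remaining common prefixes — done.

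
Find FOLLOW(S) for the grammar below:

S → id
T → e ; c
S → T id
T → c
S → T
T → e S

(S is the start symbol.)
To compute FOLLOW(S), find every occurrence of S on a right-hand side N → α S β: add FIRST(β) \ {ε}, and if β is empty or nullable also add FOLLOW(N). Iterate to a fixed point.

S is the start symbol, so $ ∈ FOLLOW(S).
In T → e S: S is at the end, add FOLLOW(T)

The FOLLOW sets referred to above (computed the same way, to a fixed point):
  FOLLOW(T) = { $, 'id' }

Taking the union: FOLLOW(S) = { $, 'id' }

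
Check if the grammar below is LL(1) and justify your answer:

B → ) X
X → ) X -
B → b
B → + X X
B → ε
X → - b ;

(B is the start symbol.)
A grammar is LL(1) if for each non-terminal N with multiple productions, the predict sets of those productions are pairwise disjoint, where PREDICT(N → α) = (FIRST(α) \ {ε}) ∪ (FOLLOW(N) if α ⇒* ε).

Relevant sets:
  FOLLOW(B) = { $ }

For B:
  PREDICT(B → ')' X) = { ')' }
  PREDICT(B → b) = { 'b' }
  PREDICT(B → '+' X X) = { '+' }
  PREDICT(B → ε) = { $ }
For X:
  PREDICT(X → ')' X '-') = { ')' }
  PREDICT(X → '-' b ';') = { '-' }

All predict sets are disjoint. The grammar IS LL(1).

Answer: Yes, the grammar is LL(1).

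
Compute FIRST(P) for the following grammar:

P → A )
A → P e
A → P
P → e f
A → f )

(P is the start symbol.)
To compute FIRST(P), examine every production with P on the left-hand side, reading each right-hand side left to right until a non-nullable symbol is reached.

FIRST sets of the other non-terminals involved (by the same procedure, iterated to a fixed point):
  FIRST(A) = { 'e', 'f' }

From P → A ):
  - A is a non-terminal: add FIRST(A) \ {ε} = { 'e', 'f' }
    A is not nullable, so stop
From P → e f:
  - e is a terminal: add 'e' and stop

Collecting: FIRST(P) = { 'e', 'f' }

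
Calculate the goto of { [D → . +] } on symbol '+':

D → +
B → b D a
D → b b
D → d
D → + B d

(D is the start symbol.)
GOTO(I, '+') = CLOSURE({ [A → αX.β] : [A → α.Xβ] ∈ I, X = '+' })

Items with dot before '+', with the dot advanced:
  [D → . +] → [D → + .]
Closure adds nothing (no advanced item has the dot before a non-terminal).

GOTO = { [D → + .] }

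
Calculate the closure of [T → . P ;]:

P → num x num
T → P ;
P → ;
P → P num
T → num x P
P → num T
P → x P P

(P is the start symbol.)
{ [P → . ;], [P → . P num], [P → . num T], [P → . num x num], [P → . x P P], [T → . P ;] }

To compute CLOSURE, for each item [A → α.Bβ] where B is a non-terminal, add [B → .γ] for all productions B → γ; repeat for the newly added items until nothing changes.

Start with: [T → . P ;]
  [T → . P ;] has the dot before P: add [P → . num x num], [P → . ;], [P → . P num], [P → . num T], [P → . x P P]
No further items can be added.

CLOSURE = { [P → . ;], [P → . P num], [P → . num T], [P → . num x num], [P → . x P P], [T → . P ;] }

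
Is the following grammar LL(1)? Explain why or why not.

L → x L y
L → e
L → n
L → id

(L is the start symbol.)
A grammar is LL(1) if for each non-terminal N with multiple productions, the predict sets of those productions are pairwise disjoint, where PREDICT(N → α) = (FIRST(α) \ {ε}) ∪ (FOLLOW(N) if α ⇒* ε).

For L:
  PREDICT(L → x L y) = { 'x' }
  PREDICT(L → e) = { 'e' }
  PREDICT(L → n) = { 'n' }
  PREDICT(L → id) = { 'id' }

All predict sets are disjoint. The grammar IS LL(1).

Answer: Yes, the grammar is LL(1).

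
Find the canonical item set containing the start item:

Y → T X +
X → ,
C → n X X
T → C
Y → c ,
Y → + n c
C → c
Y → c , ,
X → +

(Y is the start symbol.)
{ [C → . c], [C → . n X X], [T → . C], [Y → . + n c], [Y → . T X +], [Y → . c , ,], [Y → . c ,], [Y' → . Y] }

First, augment the grammar with Y' → Y
I₀ = CLOSURE({ [Y' → . Y] }):
  [Y' → . Y] has the dot before Y: add [Y → . T X +], [Y → . c ,], [Y → . + n c], [Y → . c , ,]
  [Y → . T X +] has the dot before T: add [T → . C]
  [T → . C] has the dot before C: add [C → . n X X], [C → . c]
No further items can be added.

I₀ = { [C → . c], [C → . n X X], [T → . C], [Y → . + n c], [Y → . T X +], [Y → . c , ,], [Y → . c ,], [Y' → . Y] }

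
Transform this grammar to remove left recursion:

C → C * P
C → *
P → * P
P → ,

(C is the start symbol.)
C is directly left-recursive. The standard transformation for
  A → A α₁ | ... | A α_m | β₁ | ... | β_n
is
  A  → β₁ A' | ... | β_n A'
  A' → α₁ A' | ... | α_m A' | ε

C → * becomes C → * C'
C → C * P becomes C' → * P C'
Add C' → ε

Productions for other non-terminals are unchanged:
  P → * P
  P → ,

Resulting grammar:
C → * C'
C' → * P C'
C' → ε
P → * P
P → ,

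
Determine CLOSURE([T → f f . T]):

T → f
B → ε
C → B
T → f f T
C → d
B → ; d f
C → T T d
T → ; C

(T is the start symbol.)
To compute CLOSURE, for each item [A → α.Bβ] where B is a non-terminal, add [B → .γ] for all productions B → γ; repeat for the newly added items until nothing changes.

Start with: [T → f f . T]
  [T → f f . T] has the dot before T: add [T → . f], [T → . f f T], [T → . ; C]
No further items can be added.

CLOSURE = { [T → . ; C], [T → . f f T], [T → . f], [T → f f . T] }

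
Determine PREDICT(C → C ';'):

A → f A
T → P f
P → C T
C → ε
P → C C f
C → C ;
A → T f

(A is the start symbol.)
PREDICT(C → C ';') = (FIRST(RHS) \ {ε}) ∪ (FOLLOW(C) if ε ∈ FIRST(RHS), i.e. RHS ⇒* ε)
FIRST(C) = { ';', ε }
FIRST(C ';') = { ';' }
ε ∉ FIRST(C ';'), so FOLLOW(C) is not added.
PREDICT(C → C ';') = { ';' }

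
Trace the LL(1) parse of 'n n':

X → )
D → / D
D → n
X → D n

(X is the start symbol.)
LL(1) parsing maintains a stack (initially the start symbol over $) and the input. At each step: if the stack top is a terminal, match it against the current input token; if it is a non-terminal N, replace it with the RHS of M[N, lookahead] (the unique production whose predict set contains the lookahead).

Stack is shown with the top on the left.

Stack  Input  Action
--------------------
X $    n n $  output X → D n
D n $  n n $  output D → n
n n $  n n $  match 'n'
n $    n $    match 'n'
$      $      accept

The string is accepted.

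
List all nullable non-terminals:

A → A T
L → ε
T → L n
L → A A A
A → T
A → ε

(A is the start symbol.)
{ 'A', 'L' }

A non-terminal is nullable if it can derive ε (the empty string): either it has an ε-production, or it has a production whose right-hand side consists entirely of nullable non-terminals.

ε-productions: L → ε, A → ε
So L, A are immediately nullable.
No further non-terminal can be added: every production for the remaining non-terminals contains a terminal or a non-nullable non-terminal.
Nullable = { 'A', 'L' }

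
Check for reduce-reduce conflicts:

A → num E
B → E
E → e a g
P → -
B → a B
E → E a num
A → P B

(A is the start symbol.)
A reduce-reduce conflict occurs when an LR(0) state has two complete items [A → α .] and [B → β .] — both call for a reduction, and with no lookahead the parser cannot choose between them.

Augment with A' → A and build the canonical LR(0) collection (I0 = CLOSURE({[A' → . A]}), then GOTO on every symbol after a dot until no new states appear). It has 15 states:
  I0: { [A → . P B], [A → . num E], [A' → . A], [P → . -] }  — shift
  I1: { [P → - .] }  — reduce
  I2: { [A' → A .] }  — accept
  I3: { [A → P . B], [B → . E], [B → . a B], [E → . E a num], [E → . e a g] }  — shift
  I4: { [A → num . E], [E → . E a num], [E → . e a g] }  — shift
  I5: { [A → num E .], [E → E . a num] }  — shift, reduce
  I6: { [E → e . a g] }  — shift
  I7: { [E → e a . g] }  — shift
  I8: { [E → e a g .] }  — reduce
  I9: { [E → E a . num] }  — shift
  I10: { [E → E a num .] }  — reduce
  I11: { [A → P B .] }  — reduce
  I12: { [B → E .], [E → E . a num] }  — shift, reduce
  I13: { [B → . E], [B → . a B], [B → a . B], [E → . E a num], [E → . e a g] }  — shift
  I14: { [B → a B .] }  — reduce

No state contains more than one complete item.

Answer: No reduce-reduce conflicts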